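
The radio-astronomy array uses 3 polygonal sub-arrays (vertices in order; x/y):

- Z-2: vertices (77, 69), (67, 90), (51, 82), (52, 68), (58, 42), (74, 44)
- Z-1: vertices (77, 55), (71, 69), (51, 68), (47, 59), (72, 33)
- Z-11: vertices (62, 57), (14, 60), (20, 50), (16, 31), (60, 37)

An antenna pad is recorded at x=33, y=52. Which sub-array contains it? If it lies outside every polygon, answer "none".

Z-11

Cast a ray rightward from (33, 52). For each polygon, the edges (by vertex number in listed order) whose endpoints lie on opposite sides of y = 52, where each meets that height, and whether that is right or left of the point:
Z-2: 4–5 at x≈55.7 (right), 6–1 at x≈75.0 (right) → 2 crossings.
Z-1: 4–5 at x≈53.7 (right), 5–1 at x≈76.3 (right) → 2 crossings.
Z-11: 2–3 at x≈18.8 (left), 5–1 at x≈61.5 (right) → 1 crossing.
Only Z-11 has an odd count, so the point is inside Z-11.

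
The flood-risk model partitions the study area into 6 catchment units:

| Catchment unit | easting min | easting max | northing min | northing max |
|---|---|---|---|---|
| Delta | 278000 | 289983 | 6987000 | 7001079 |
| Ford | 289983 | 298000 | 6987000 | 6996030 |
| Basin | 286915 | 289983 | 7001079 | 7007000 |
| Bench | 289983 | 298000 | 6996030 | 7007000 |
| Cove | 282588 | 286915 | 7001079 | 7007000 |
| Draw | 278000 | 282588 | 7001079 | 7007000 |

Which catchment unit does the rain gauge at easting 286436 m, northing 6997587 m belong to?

Delta

The point has easting = 286436 and northing = 6997587.
Only Delta satisfies 278000 ≤ easting ≤ 289983 and 6987000 ≤ northing ≤ 7001079.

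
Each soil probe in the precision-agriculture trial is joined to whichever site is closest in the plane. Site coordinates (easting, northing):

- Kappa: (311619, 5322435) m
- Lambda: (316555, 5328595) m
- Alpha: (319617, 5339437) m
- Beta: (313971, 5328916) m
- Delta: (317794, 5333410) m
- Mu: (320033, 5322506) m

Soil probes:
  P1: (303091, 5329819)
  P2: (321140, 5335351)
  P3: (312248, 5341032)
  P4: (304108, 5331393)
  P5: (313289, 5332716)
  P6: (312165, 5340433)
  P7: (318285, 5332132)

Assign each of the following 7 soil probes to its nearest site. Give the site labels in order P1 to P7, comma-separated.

Beta, Delta, Alpha, Beta, Beta, Alpha, Delta

P1 → Beta (d²=119189809.00)
P2 → Delta (d²=14963197.00)
P3 → Alpha (d²=56846186.00)
P4 → Beta (d²=103414298.00)
P5 → Beta (d²=14905124.00)
P6 → Alpha (d²=56524320.00)
P7 → Delta (d²=1874365.00)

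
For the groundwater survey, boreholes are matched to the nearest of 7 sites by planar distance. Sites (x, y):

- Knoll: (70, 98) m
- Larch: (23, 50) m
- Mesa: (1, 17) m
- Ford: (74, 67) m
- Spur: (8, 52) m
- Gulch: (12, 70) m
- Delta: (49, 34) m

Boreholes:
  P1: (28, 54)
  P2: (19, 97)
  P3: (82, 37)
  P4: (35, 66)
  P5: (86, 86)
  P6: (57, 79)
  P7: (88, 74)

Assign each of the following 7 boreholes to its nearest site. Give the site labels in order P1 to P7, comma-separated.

P1 → Larch (d²=41.00)
P2 → Gulch (d²=778.00)
P3 → Ford (d²=964.00)
P4 → Larch (d²=400.00)
P5 → Knoll (d²=400.00)
P6 → Ford (d²=433.00)
P7 → Ford (d²=245.00)

Larch, Gulch, Ford, Larch, Knoll, Ford, Ford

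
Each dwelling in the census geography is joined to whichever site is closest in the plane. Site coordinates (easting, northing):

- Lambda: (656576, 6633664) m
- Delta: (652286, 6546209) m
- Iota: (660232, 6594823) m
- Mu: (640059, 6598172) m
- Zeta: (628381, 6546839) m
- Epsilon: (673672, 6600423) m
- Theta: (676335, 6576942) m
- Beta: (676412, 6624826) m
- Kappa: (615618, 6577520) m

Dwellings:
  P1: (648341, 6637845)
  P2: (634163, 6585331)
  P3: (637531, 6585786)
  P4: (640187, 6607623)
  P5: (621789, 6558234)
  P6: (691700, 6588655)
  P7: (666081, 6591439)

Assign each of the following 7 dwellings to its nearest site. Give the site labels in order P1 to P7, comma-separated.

P1 → Lambda (d²=85295986.00)
P2 → Mu (d²=199654097.00)
P3 → Mu (d²=159803780.00)
P4 → Mu (d²=89337785.00)
P5 → Zeta (d²=173300489.00)
P6 → Theta (d²=373277594.00)
P7 → Iota (d²=45662257.00)

Lambda, Mu, Mu, Mu, Zeta, Theta, Iota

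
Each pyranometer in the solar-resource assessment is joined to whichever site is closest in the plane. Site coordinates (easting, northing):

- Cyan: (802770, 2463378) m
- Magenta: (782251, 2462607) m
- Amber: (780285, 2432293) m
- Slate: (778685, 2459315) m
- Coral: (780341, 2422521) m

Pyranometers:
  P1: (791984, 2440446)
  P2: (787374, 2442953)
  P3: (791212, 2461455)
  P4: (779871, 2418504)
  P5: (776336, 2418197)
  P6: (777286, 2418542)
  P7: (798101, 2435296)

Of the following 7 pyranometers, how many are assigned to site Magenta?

P1 → Amber
P2 → Amber
P3 → Magenta
P4 → Coral
P5 → Coral
P6 → Coral
P7 → Amber
1 of the 7 goes to Magenta.

1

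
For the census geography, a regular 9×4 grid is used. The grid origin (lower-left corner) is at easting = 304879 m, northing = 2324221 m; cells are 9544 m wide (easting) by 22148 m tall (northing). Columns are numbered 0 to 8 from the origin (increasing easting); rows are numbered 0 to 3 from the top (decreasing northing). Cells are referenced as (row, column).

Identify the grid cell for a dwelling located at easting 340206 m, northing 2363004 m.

(2, 3)

Column index: ⌊(340206 − 304879) / 9544⌋ = ⌊3.701⌋ = 3
Row offset from origin: ⌊(2363004 − 2324221) / 22148⌋ = ⌊1.751⌋ = 1 → row 2 (counted from top)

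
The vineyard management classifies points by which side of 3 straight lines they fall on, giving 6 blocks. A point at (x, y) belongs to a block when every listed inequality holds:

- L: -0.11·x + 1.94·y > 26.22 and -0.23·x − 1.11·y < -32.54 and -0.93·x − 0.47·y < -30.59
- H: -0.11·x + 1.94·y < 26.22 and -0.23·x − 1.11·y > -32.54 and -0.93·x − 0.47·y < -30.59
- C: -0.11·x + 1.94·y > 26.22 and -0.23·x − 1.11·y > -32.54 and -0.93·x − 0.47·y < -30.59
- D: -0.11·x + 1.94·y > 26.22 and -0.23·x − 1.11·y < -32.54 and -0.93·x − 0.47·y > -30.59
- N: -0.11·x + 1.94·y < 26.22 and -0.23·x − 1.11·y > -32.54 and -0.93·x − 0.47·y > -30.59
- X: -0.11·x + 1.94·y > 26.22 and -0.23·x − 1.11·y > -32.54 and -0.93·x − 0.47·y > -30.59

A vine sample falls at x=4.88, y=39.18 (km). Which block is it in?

-0.11·4.88 + 1.94·39.18 = 75.472, which is > 26.22
-0.23·4.88 − 1.11·39.18 = -44.612, which is < -32.54
-0.93·4.88 − 0.47·39.18 = -22.953, which is > -30.59
This sign pattern matches D.

D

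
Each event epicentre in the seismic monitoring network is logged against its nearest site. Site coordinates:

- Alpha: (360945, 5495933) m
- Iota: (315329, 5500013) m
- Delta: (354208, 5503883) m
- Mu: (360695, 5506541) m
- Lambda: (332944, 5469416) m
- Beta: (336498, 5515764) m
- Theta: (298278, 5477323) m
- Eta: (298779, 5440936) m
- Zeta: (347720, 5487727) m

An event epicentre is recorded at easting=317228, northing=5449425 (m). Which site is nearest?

Eta

Squared distances to each site:
Alpha: 4074170153.000; Iota: 2562751945.000; Delta: 4333194164.000; Mu: 5151617545.000; Lambda: 646632737.000; Beta: 4772195821.000; Theta: 1137400904.000; Eta: 412428722.000; Zeta: 2396805268.000.
Minimum at Eta.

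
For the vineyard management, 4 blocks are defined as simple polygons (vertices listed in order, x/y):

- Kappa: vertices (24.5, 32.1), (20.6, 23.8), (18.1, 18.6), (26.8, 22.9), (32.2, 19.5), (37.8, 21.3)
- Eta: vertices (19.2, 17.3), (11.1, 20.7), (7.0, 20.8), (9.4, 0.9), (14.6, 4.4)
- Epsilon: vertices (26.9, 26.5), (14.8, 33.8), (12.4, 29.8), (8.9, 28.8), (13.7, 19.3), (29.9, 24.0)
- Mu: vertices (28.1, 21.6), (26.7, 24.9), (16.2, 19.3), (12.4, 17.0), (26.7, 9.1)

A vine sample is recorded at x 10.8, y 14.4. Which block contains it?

Eta

Cast a ray rightward from (10.8, 14.4). For each polygon, the edges (by vertex number in listed order) whose endpoints lie on opposite sides of y = 14.4, where each meets that height, and whether that is right or left of the point:
Kappa: no edge straddles that height → 0 crossings.
Eta: 3–4 at x≈7.77 (left), 5–1 at x≈18.17 (right) → 1 crossing.
Epsilon: no edge straddles that height → 0 crossings.
Mu: 4–5 at x≈17.11 (right), 5–1 at x≈27.29 (right) → 2 crossings.
Only Eta has an odd count, so the point is inside Eta.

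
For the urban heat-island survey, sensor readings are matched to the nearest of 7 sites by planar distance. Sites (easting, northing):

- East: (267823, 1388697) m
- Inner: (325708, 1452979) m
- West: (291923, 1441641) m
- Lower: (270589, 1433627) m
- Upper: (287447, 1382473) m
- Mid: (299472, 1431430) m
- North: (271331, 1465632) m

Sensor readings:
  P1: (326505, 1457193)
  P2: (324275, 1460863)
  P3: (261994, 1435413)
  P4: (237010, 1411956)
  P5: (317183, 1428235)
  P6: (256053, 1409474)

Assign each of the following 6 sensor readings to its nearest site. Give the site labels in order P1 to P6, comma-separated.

Inner, Inner, Lower, East, Mid, East

P1 → Inner (d²=18393005.00)
P2 → Inner (d²=64210945.00)
P3 → Lower (d²=77063821.00)
P4 → East (d²=1490422050.00)
P5 → Mid (d²=323887546.00)
P6 → East (d²=570216629.00)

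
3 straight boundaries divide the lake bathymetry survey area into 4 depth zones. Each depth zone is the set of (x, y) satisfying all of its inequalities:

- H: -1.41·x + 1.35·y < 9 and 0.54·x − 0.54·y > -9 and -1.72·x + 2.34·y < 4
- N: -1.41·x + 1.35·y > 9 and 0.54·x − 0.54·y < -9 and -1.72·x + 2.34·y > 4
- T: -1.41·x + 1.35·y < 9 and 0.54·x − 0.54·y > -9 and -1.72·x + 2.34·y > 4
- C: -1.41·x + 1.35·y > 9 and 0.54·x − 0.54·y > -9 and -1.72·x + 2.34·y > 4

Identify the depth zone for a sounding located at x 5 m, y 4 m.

H

-1.41·5 + 1.35·4 = -1.650, which is < 9
0.54·5 − 0.54·4 = 0.540, which is > -9
-1.72·5 + 2.34·4 = 0.760, which is < 4
This sign pattern matches H.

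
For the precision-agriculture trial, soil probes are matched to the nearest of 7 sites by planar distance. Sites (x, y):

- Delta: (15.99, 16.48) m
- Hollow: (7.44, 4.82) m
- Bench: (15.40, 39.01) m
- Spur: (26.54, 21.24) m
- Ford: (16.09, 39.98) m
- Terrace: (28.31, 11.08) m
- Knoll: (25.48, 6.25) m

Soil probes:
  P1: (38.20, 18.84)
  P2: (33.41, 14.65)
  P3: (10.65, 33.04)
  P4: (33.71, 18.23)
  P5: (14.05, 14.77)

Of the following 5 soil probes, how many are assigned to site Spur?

2

P1 → Spur
P2 → Terrace
P3 → Bench
P4 → Spur
P5 → Delta
2 of the 5 go to Spur.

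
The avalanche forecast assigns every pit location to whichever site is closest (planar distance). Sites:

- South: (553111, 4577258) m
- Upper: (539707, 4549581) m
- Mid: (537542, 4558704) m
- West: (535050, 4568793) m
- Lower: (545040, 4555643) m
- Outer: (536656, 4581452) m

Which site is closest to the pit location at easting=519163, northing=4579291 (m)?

Outer

Squared distances to each site:
South: 1156599793.000; Upper: 1304740036.000; Mid: 761612210.000; West: 362604773.000; Lower: 1228847033.000; Outer: 310674970.000.
Minimum at Outer.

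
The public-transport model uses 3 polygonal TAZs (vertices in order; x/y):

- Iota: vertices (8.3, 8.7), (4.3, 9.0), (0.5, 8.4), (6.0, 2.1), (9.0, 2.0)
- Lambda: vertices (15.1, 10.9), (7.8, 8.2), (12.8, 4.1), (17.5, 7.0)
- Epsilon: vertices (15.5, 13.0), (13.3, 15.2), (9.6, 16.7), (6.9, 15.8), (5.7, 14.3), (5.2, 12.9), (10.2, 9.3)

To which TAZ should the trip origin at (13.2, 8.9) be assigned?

Lambda

Cast a ray rightward from (13.2, 8.9). For each polygon, the edges (by vertex number in listed order) whose endpoints lie on opposite sides of y = 8.9, where each meets that height, and whether that is right or left of the point:
Iota: 1–2 at x≈5.63 (left), 2–3 at x≈3.67 (left) → 0 crossings.
Lambda: 1–2 at x≈9.69 (left), 4–1 at x≈16.33 (right) → 1 crossing.
Epsilon: no edge straddles that height → 0 crossings.
Only Lambda has an odd count, so the point is inside Lambda.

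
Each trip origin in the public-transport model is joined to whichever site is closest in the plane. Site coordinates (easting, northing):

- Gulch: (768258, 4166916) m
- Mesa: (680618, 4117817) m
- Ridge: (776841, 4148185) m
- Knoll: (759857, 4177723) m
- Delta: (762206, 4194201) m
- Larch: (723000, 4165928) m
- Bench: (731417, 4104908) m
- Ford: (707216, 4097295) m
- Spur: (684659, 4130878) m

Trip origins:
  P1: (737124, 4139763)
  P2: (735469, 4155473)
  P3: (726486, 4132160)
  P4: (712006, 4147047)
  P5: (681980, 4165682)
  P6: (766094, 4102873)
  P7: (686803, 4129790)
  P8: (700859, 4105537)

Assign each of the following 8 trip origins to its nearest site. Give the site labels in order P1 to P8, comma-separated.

P1 → Larch (d²=884094601.00)
P2 → Larch (d²=264782986.00)
P3 → Bench (d²=766986265.00)
P4 → Larch (d²=477360197.00)
P5 → Spur (d²=1218495457.00)
P6 → Bench (d²=1206635554.00)
P7 → Spur (d²=5780480.00)
P8 → Ford (d²=108342013.00)

Larch, Larch, Bench, Larch, Spur, Bench, Spur, Ford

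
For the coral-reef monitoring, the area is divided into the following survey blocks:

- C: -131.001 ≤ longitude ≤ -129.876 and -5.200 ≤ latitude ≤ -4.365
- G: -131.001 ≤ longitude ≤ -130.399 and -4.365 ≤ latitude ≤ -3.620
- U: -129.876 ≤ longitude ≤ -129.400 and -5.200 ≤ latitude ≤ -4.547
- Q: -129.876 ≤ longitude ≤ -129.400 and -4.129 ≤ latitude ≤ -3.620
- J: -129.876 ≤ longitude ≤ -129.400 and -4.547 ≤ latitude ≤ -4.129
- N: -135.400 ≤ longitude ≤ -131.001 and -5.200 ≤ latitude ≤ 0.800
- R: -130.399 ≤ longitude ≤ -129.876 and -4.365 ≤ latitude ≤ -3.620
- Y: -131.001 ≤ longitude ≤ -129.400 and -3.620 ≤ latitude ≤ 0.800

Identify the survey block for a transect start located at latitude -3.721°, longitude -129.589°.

Q

The point has longitude = -129.589 and latitude = -3.721.
Only Q satisfies -129.876 ≤ longitude ≤ -129.400 and -4.129 ≤ latitude ≤ -3.620.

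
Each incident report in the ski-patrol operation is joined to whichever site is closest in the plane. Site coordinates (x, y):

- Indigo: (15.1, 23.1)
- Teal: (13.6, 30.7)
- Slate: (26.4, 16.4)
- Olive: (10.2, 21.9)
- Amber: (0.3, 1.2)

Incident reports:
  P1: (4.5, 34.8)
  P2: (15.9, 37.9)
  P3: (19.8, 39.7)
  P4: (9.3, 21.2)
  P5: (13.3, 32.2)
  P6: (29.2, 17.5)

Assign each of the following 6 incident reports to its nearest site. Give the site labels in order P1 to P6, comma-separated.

P1 → Teal (d²=99.62)
P2 → Teal (d²=57.13)
P3 → Teal (d²=119.44)
P4 → Olive (d²=1.30)
P5 → Teal (d²=2.34)
P6 → Slate (d²=9.05)

Teal, Teal, Teal, Olive, Teal, Slate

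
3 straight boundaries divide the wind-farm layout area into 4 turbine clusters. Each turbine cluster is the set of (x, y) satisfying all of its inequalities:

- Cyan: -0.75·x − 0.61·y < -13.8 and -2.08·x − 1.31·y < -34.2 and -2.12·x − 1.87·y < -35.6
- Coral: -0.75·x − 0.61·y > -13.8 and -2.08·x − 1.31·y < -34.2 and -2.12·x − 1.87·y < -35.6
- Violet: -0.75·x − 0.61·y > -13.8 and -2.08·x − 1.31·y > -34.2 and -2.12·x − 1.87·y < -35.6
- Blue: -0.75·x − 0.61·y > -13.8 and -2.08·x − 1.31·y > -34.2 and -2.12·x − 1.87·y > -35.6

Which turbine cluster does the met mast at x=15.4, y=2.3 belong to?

Coral

-0.75·15.4 − 0.61·2.3 = -12.953, which is > -13.8
-2.08·15.4 − 1.31·2.3 = -35.045, which is < -34.2
-2.12·15.4 − 1.87·2.3 = -36.949, which is < -35.6
This sign pattern matches Coral.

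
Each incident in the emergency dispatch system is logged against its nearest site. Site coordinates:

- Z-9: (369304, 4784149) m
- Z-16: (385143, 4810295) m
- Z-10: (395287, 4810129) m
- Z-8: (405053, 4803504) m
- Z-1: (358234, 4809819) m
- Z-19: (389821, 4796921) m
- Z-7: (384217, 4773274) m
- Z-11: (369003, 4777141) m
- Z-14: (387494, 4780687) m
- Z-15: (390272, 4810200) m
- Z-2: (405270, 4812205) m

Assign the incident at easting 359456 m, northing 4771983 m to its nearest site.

Squared distances to each site:
Z-9: 244994660.000; Z-16: 2127631313.000; Z-10: 2738977877.000; Z-8: 3072659850.000; Z-1: 1433056180.000; Z-19: 1543937069.000; Z-7: 614773802.000; Z-11: 117750173.000; Z-14: 861889060.000; Z-15: 2410164945.000; Z-2: 3716731880.000.
Minimum at Z-11.

Z-11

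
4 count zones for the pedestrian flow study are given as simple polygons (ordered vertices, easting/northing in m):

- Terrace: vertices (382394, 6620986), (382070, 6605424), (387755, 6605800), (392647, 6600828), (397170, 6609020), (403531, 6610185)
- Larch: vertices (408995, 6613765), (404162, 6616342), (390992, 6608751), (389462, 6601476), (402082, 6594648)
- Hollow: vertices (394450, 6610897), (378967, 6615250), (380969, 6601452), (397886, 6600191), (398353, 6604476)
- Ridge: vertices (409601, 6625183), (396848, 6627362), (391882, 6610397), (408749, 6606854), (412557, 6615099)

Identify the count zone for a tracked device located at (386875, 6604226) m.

Hollow

Cast a ray rightward from (386875, 6604226). For each polygon, the edges (by vertex number in listed order) whose endpoints lie on opposite sides of northing = 6604226, where each meets that height, and whether that is right or left of the point:
Terrace: 3–4 at easting≈389303.7 (right), 4–5 at easting≈394523.1 (right) → 2 crossings.
Larch: 3–4 at easting≈390040.4 (right), 5–1 at easting≈405545.6 (right) → 2 crossings.
Hollow: 2–3 at easting≈380566.5 (left), 4–5 at easting≈398325.8 (right) → 1 crossing.
Ridge: no edge straddles that height → 0 crossings.
Only Hollow has an odd count, so the point is inside Hollow.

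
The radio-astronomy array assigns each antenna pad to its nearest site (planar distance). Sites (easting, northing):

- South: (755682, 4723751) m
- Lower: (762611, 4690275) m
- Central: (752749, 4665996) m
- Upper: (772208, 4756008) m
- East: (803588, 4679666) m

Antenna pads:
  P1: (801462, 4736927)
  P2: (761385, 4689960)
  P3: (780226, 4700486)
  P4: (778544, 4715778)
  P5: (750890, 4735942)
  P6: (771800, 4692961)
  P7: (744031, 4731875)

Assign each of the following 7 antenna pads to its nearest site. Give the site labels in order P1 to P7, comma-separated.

Upper, Lower, Lower, South, South, Lower, South

P1 → Upper (d²=1219881077.00)
P2 → Lower (d²=1602301.00)
P3 → Lower (d²=414552746.00)
P4 → South (d²=586239773.00)
P5 → South (d²=171583745.00)
P6 → Lower (d²=91652317.00)
P7 → South (d²=201745177.00)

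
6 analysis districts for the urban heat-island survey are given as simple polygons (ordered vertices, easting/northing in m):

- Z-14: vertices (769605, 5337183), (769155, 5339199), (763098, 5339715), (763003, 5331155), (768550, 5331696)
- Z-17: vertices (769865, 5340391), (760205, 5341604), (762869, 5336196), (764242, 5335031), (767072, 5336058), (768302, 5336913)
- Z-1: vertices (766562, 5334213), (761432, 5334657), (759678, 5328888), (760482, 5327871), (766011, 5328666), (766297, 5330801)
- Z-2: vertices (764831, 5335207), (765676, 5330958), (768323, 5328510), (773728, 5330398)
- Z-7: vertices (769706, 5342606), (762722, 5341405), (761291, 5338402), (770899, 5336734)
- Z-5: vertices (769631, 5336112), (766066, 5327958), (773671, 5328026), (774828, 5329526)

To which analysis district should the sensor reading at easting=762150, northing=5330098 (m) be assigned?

Cast a ray rightward from (762150, 5330098). For each polygon, the edges (by vertex number in listed order) whose endpoints lie on opposite sides of northing = 5330098, where each meets that height, and whether that is right or left of the point:
Z-14: no edge straddles that height → 0 crossings.
Z-17: no edge straddles that height → 0 crossings.
Z-1: 2–3 at easting≈760045.9 (left), 5–6 at easting≈766202.8 (right) → 1 crossing.
Z-2: 2–3 at easting≈766605.9 (right), 3–4 at easting≈772869.2 (right) → 2 crossings.
Z-7: no edge straddles that height → 0 crossings.
Z-5: 1–2 at easting≈767001.6 (right), 4–1 at easting≈774376.6 (right) → 2 crossings.
Only Z-1 has an odd count, so the point is inside Z-1.

Z-1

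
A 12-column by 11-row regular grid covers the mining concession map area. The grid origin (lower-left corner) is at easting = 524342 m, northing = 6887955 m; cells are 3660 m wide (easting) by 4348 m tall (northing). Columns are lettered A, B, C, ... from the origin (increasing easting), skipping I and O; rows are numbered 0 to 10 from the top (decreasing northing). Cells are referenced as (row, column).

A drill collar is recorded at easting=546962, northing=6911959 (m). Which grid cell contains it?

Column index: ⌊(546962 − 524342) / 3660⌋ = ⌊6.180⌋ = 6 → column G
Row offset from origin: ⌊(6911959 − 6887955) / 4348⌋ = ⌊5.521⌋ = 5 → row 5 (counted from top)

(5, G)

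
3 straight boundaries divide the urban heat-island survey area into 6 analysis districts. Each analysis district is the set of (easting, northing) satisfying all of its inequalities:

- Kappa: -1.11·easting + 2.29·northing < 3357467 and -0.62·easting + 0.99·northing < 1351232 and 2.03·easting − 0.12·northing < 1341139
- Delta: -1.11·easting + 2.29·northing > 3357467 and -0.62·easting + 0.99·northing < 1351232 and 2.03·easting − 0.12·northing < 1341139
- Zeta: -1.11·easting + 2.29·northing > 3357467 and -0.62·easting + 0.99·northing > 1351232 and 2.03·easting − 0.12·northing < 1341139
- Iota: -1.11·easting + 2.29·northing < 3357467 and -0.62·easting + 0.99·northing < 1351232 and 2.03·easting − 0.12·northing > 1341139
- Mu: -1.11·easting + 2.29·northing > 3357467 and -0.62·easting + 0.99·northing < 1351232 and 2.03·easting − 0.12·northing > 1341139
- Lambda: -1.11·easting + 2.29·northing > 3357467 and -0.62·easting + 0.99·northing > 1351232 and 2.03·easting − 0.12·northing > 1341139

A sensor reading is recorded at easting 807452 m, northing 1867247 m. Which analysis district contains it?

Mu

-1.11·807452 + 2.29·1867247 = 3379723.910, which is > 3357467
-0.62·807452 + 0.99·1867247 = 1347954.290, which is < 1351232
2.03·807452 − 0.12·1867247 = 1415057.920, which is > 1341139
This sign pattern matches Mu.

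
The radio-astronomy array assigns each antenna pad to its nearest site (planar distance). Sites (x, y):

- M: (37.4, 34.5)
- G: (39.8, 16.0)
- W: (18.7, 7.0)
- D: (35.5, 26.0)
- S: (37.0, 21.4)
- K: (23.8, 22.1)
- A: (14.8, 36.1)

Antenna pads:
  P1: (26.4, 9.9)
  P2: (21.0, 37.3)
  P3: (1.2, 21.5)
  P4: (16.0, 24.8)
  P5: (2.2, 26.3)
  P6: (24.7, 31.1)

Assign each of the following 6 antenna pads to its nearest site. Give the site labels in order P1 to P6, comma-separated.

W, A, A, K, A, K

P1 → W (d²=67.70)
P2 → A (d²=39.88)
P3 → A (d²=398.12)
P4 → K (d²=68.13)
P5 → A (d²=254.80)
P6 → K (d²=81.81)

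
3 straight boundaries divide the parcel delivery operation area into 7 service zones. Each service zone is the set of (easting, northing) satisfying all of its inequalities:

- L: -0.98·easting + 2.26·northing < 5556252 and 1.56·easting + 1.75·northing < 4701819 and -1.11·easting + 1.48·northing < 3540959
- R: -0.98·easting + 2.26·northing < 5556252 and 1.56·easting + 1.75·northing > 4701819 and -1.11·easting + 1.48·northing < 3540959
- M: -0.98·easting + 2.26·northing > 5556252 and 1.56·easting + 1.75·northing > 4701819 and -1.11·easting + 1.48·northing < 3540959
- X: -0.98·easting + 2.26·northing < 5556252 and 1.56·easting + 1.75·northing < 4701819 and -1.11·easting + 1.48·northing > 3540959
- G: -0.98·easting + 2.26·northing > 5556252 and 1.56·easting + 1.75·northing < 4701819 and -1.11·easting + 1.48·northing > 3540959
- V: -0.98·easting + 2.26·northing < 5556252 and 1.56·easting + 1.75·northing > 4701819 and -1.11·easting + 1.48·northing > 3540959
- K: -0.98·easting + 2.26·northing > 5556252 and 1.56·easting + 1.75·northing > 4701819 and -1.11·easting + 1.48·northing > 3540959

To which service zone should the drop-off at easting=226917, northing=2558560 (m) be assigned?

-0.98·226917 + 2.26·2558560 = 5559966.940, which is > 5556252
1.56·226917 + 1.75·2558560 = 4831470.520, which is > 4701819
-1.11·226917 + 1.48·2558560 = 3534790.930, which is < 3540959
This sign pattern matches M.

M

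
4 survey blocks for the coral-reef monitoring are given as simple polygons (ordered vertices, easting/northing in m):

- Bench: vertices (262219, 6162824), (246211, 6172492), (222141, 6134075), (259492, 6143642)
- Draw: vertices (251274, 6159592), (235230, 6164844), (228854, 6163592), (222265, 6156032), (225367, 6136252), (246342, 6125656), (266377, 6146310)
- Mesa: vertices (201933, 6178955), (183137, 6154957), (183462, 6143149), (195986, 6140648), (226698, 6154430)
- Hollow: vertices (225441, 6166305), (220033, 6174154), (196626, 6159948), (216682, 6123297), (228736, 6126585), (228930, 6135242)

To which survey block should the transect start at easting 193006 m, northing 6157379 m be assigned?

Cast a ray rightward from (193006, 6157379). For each polygon, the edges (by vertex number in listed order) whose endpoints lie on opposite sides of northing = 6157379, where each meets that height, and whether that is right or left of the point:
Bench: 2–3 at easting≈236742.0 (right), 4–1 at easting≈261444.9 (right) → 2 crossings.
Draw: 3–4 at easting≈223439.0 (right), 7–1 at easting≈253790.4 (right) → 2 crossings.
Mesa: 1–2 at easting≈185034.0 (left), 5–1 at easting≈223720.1 (right) → 1 crossing.
Hollow: 3–4 at easting≈198031.8 (right), 6–1 at easting≈226443.6 (right) → 2 crossings.
Only Mesa has an odd count, so the point is inside Mesa.

Mesa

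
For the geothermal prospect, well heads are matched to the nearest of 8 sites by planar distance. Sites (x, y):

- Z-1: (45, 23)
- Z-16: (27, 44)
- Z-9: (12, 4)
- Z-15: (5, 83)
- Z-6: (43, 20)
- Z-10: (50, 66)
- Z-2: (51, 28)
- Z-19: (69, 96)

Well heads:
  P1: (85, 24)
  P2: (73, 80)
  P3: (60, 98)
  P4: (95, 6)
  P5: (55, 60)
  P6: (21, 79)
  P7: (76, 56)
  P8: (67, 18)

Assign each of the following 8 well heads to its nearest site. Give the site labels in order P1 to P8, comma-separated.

Z-2, Z-19, Z-19, Z-2, Z-10, Z-15, Z-10, Z-2

P1 → Z-2 (d²=1172.00)
P2 → Z-19 (d²=272.00)
P3 → Z-19 (d²=85.00)
P4 → Z-2 (d²=2420.00)
P5 → Z-10 (d²=61.00)
P6 → Z-15 (d²=272.00)
P7 → Z-10 (d²=776.00)
P8 → Z-2 (d²=356.00)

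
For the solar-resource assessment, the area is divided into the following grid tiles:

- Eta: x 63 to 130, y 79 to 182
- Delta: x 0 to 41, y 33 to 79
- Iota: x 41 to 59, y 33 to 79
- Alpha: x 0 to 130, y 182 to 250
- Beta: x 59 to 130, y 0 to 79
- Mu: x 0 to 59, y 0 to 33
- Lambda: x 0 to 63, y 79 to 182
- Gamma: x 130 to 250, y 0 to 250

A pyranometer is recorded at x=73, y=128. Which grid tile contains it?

Eta

The point has x = 73 and y = 128.
Only Eta satisfies 63 ≤ x ≤ 130 and 79 ≤ y ≤ 182.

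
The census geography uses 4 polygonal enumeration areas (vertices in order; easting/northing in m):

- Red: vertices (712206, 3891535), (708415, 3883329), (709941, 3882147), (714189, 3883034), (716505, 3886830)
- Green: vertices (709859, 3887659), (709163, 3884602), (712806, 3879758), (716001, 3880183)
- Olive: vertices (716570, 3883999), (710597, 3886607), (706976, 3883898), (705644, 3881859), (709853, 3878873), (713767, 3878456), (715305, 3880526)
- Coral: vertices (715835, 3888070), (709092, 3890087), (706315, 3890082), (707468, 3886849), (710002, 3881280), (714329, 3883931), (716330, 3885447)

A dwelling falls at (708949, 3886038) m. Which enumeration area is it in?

Cast a ray rightward from (708949, 3886038). For each polygon, the edges (by vertex number in listed order) whose endpoints lie on opposite sides of northing = 3886038, where each meets that height, and whether that is right or left of the point:
Red: 1–2 at easting≈709666.5 (right), 4–5 at easting≈716021.8 (right) → 2 crossings.
Green: 1–2 at easting≈709489.9 (right), 4–1 at easting≈711190.8 (right) → 2 crossings.
Olive: 1–2 at easting≈711900.2 (right), 2–3 at easting≈709836.4 (right) → 2 crossings.
Coral: 4–5 at easting≈707837.0 (left), 7–1 at easting≈716218.5 (right) → 1 crossing.
Only Coral has an odd count, so the point is inside Coral.

Coral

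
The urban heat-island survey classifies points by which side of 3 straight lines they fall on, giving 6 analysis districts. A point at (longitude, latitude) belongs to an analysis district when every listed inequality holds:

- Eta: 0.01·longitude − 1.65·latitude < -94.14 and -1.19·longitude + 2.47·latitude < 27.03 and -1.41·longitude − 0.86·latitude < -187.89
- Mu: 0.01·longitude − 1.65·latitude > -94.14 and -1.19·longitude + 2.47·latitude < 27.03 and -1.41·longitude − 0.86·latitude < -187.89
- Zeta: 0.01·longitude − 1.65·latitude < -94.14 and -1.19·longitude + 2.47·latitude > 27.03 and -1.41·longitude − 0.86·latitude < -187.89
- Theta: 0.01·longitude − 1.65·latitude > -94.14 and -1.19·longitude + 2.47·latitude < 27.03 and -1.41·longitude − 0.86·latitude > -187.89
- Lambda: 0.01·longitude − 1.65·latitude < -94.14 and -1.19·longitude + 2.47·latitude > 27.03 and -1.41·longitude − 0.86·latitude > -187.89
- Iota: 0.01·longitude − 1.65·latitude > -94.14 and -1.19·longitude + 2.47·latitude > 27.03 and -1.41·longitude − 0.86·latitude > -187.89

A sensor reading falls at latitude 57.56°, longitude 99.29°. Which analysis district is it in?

0.01·99.29 − 1.65·57.56 = -93.981, which is > -94.14
-1.19·99.29 + 2.47·57.56 = 24.018, which is < 27.03
-1.41·99.29 − 0.86·57.56 = -189.500, which is < -187.89
This sign pattern matches Mu.

Mu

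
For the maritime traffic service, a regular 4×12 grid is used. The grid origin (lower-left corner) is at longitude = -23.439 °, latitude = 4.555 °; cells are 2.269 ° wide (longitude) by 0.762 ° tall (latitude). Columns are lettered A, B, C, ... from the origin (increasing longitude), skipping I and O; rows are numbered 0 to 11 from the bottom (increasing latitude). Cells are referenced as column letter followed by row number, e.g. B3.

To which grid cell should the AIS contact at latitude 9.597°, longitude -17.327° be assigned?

C6

Column index: ⌊(-17.327 − -23.439) / 2.269⌋ = ⌊2.694⌋ = 2 → column C
Row offset from origin: ⌊(9.597 − 4.555) / 0.762⌋ = ⌊6.617⌋ = 6 → row 6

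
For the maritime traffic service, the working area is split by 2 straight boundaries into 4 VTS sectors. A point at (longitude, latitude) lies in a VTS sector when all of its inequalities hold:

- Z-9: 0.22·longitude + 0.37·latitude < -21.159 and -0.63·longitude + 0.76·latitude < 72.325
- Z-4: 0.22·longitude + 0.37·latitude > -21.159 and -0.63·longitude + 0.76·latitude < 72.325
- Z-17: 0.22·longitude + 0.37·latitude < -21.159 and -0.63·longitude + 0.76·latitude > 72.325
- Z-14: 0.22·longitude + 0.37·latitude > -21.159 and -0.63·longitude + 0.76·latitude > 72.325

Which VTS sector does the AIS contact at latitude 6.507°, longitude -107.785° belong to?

Z-17

0.22·-107.785 + 0.37·6.507 = -21.305, which is < -21.159
-0.63·-107.785 + 0.76·6.507 = 72.850, which is > 72.325
This sign pattern matches Z-17.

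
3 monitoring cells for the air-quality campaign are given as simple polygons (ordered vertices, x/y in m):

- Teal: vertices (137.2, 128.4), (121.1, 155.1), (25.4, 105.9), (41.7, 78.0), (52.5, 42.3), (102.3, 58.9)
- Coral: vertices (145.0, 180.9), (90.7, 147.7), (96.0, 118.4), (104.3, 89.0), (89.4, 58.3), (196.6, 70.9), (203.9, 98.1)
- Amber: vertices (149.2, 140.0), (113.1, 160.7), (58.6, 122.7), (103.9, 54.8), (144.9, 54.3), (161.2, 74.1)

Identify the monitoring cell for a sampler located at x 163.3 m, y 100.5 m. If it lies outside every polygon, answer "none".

Cast a ray rightward from (163.3, 100.5). For each polygon, the edges (by vertex number in listed order) whose endpoints lie on opposite sides of y = 100.5, where each meets that height, and whether that is right or left of the point:
Teal: 3–4 at x≈28.55 (left), 6–1 at x≈123.19 (left) → 0 crossings.
Coral: 3–4 at x≈101.05 (left), 7–1 at x≈202.19 (right) → 1 crossing.
Amber: 3–4 at x≈73.41 (left), 6–1 at x≈156.39 (left) → 0 crossings.
Only Coral has an odd count, so the point is inside Coral.

Coral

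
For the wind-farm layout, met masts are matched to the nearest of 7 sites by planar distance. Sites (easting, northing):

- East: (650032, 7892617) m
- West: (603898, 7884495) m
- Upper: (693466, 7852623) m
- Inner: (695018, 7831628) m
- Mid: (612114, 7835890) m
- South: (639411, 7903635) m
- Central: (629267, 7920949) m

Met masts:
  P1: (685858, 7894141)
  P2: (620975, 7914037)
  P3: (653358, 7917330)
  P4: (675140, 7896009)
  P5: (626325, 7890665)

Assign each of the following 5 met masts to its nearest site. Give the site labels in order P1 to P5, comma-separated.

P1 → East (d²=1285824852.00)
P2 → Central (d²=116533008.00)
P3 → South (d²=382071834.00)
P4 → East (d²=641917328.00)
P5 → South (d²=339464296.00)

East, Central, South, East, South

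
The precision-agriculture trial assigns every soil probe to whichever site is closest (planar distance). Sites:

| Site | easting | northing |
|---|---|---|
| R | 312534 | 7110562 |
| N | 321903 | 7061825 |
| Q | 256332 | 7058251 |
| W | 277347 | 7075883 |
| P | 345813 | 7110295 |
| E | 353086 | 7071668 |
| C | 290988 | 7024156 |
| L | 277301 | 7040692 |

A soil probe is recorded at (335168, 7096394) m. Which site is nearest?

P

Squared distances to each site:
R: 713030180.000; N: 1370975986.000; Q: 7670003345.000; W: 3763969162.000; P: 306553826.000; E: 932429800.000; C: 7170201044.000; L: 6451302493.000.
Minimum at P.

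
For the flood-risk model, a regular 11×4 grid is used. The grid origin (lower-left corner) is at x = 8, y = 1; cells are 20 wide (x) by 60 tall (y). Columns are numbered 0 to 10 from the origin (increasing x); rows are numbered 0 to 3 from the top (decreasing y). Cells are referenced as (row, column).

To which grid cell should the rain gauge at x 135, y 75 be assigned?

Column index: ⌊(135 − 8) / 20⌋ = ⌊6.350⌋ = 6
Row offset from origin: ⌊(75 − 1) / 60⌋ = ⌊1.233⌋ = 1 → row 2 (counted from top)

(2, 6)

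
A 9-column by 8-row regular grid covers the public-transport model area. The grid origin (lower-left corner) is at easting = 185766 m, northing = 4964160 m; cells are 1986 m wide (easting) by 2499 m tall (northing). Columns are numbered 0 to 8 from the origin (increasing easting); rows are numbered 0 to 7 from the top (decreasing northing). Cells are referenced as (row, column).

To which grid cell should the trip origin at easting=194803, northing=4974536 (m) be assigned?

(3, 4)

Column index: ⌊(194803 − 185766) / 1986⌋ = ⌊4.550⌋ = 4
Row offset from origin: ⌊(4974536 − 4964160) / 2499⌋ = ⌊4.152⌋ = 4 → row 3 (counted from top)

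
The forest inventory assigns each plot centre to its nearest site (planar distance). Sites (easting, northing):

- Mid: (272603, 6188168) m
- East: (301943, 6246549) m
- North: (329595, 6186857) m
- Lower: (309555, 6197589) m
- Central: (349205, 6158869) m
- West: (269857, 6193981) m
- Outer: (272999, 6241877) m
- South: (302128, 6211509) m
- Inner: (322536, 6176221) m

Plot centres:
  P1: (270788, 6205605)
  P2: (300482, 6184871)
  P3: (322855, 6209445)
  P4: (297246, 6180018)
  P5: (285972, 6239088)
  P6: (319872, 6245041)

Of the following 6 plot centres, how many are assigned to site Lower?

3

P1 → West
P2 → Lower
P3 → Lower
P4 → Lower
P5 → Outer
P6 → East
3 of the 6 go to Lower.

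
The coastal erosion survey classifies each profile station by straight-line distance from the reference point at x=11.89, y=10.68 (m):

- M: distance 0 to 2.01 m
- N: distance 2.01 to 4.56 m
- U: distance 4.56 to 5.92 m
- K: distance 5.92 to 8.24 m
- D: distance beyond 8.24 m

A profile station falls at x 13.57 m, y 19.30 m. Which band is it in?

D

Distance = √((13.57−11.89)² + (19.30−10.68)²) = √(2.822 + 74.304) = 8.782 m.
8.24 ≤ 8.782 < ∞ → D.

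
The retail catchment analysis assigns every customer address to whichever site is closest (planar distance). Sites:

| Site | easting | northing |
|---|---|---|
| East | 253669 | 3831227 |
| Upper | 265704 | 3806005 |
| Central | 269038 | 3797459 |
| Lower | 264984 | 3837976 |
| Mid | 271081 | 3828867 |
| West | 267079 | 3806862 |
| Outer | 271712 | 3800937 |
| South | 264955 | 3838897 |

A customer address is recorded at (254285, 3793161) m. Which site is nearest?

Central

Squared distances to each site:
East: 1449399812.000; Upper: 295361897.000; Central: 236123813.000; Lower: 2122852826.000; Mid: 1557024052.000; West: 351403837.000; Outer: 364166505.000; South: 2205630596.000.
Minimum at Central.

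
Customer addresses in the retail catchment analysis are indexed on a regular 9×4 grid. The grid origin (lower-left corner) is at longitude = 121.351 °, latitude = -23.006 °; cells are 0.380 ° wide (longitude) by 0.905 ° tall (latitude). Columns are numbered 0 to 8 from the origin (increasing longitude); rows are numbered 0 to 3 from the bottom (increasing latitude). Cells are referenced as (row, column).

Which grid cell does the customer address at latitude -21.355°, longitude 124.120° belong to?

Column index: ⌊(124.120 − 121.351) / 0.380⌋ = ⌊7.287⌋ = 7
Row offset from origin: ⌊(-21.355 − -23.006) / 0.905⌋ = ⌊1.824⌋ = 1 → row 1

(1, 7)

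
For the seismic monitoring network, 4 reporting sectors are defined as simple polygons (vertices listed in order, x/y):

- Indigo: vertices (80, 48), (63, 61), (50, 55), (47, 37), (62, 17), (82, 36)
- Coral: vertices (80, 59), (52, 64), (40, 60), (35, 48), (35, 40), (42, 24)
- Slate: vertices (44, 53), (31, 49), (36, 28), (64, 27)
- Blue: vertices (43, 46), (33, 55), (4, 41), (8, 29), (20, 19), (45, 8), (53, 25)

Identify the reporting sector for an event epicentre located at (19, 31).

Blue

Cast a ray rightward from (19, 31). For each polygon, the edges (by vertex number in listed order) whose endpoints lie on opposite sides of y = 31, where each meets that height, and whether that is right or left of the point:
Indigo: 4–5 at x≈51.5 (right), 5–6 at x≈76.7 (right) → 2 crossings.
Coral: 5–6 at x≈38.9 (right), 6–1 at x≈49.6 (right) → 2 crossings.
Slate: 2–3 at x≈35.3 (right), 4–1 at x≈60.9 (right) → 2 crossings.
Blue: 3–4 at x≈7.3 (left), 7–1 at x≈50.1 (right) → 1 crossing.
Only Blue has an odd count, so the point is inside Blue.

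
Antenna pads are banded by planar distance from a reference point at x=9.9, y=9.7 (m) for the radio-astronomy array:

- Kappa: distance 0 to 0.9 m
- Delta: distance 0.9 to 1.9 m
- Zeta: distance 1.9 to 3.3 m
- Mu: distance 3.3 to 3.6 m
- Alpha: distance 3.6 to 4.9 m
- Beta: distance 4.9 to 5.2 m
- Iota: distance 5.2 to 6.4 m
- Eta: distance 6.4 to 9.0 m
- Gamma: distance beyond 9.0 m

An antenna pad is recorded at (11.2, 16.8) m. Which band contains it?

Eta

Distance = √((11.2−9.9)² + (16.8−9.7)²) = √(1.690 + 50.410) = 7.218 m.
6.4 ≤ 7.218 < 9.0 → Eta.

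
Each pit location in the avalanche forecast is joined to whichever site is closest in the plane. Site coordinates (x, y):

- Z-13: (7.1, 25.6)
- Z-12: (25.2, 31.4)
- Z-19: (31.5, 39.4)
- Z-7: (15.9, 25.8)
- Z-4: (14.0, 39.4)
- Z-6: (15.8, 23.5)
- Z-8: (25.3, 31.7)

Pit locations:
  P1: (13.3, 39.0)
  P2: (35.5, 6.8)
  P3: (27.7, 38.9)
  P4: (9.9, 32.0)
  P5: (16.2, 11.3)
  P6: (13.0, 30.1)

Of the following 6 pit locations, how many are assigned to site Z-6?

P1 → Z-4
P2 → Z-6
P3 → Z-19
P4 → Z-13
P5 → Z-6
P6 → Z-7
2 of the 6 go to Z-6.

2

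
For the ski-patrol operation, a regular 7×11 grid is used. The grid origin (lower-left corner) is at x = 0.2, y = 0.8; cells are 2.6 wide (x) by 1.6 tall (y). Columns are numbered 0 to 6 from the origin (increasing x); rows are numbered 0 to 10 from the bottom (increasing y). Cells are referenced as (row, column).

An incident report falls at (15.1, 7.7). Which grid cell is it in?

Column index: ⌊(15.1 − 0.2) / 2.6⌋ = ⌊5.731⌋ = 5
Row offset from origin: ⌊(7.7 − 0.8) / 1.6⌋ = ⌊4.312⌋ = 4 → row 4

(4, 5)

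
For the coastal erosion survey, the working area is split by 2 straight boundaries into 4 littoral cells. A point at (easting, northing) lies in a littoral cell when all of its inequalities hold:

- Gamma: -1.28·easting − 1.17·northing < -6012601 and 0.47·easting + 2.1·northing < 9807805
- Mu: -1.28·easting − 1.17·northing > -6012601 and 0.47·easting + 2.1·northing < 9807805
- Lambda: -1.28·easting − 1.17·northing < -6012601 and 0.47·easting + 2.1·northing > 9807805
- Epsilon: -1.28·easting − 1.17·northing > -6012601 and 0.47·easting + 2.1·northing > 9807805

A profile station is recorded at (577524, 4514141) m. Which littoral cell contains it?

Gamma

-1.28·577524 − 1.17·4514141 = -6020775.690, which is < -6012601
0.47·577524 + 2.1·4514141 = 9751132.380, which is < 9807805
This sign pattern matches Gamma.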